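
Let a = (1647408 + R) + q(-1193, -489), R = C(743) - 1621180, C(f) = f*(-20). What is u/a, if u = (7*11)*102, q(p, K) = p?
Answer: 714/925 ≈ 0.77189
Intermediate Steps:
C(f) = -20*f
R = -1636040 (R = -20*743 - 1621180 = -14860 - 1621180 = -1636040)
u = 7854 (u = 77*102 = 7854)
a = 10175 (a = (1647408 - 1636040) - 1193 = 11368 - 1193 = 10175)
u/a = 7854/10175 = 7854*(1/10175) = 714/925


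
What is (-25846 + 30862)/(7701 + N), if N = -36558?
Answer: -1672/9619 ≈ -0.17382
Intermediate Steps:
(-25846 + 30862)/(7701 + N) = (-25846 + 30862)/(7701 - 36558) = 5016/(-28857) = 5016*(-1/28857) = -1672/9619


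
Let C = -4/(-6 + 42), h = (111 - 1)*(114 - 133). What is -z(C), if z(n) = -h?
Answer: -2090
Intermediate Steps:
h = -2090 (h = 110*(-19) = -2090)
C = -⅑ (C = -4/36 = (1/36)*(-4) = -⅑ ≈ -0.11111)
z(n) = 2090 (z(n) = -1*(-2090) = 2090)
-z(C) = -1*2090 = -2090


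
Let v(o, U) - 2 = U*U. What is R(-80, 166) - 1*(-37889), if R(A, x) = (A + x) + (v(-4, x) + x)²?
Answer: 768658151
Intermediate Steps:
v(o, U) = 2 + U² (v(o, U) = 2 + U*U = 2 + U²)
R(A, x) = A + x + (2 + x + x²)² (R(A, x) = (A + x) + ((2 + x²) + x)² = (A + x) + (2 + x + x²)² = A + x + (2 + x + x²)²)
R(-80, 166) - 1*(-37889) = (-80 + 166 + (2 + 166 + 166²)²) - 1*(-37889) = (-80 + 166 + (2 + 166 + 27556)²) + 37889 = (-80 + 166 + 27724²) + 37889 = (-80 + 166 + 768620176) + 37889 = 768620262 + 37889 = 768658151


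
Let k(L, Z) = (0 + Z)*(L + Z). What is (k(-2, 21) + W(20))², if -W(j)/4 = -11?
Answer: 196249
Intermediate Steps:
W(j) = 44 (W(j) = -4*(-11) = 44)
k(L, Z) = Z*(L + Z)
(k(-2, 21) + W(20))² = (21*(-2 + 21) + 44)² = (21*19 + 44)² = (399 + 44)² = 443² = 196249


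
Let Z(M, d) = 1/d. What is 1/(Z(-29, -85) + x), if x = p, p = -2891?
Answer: -85/245736 ≈ -0.00034590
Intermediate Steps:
x = -2891
1/(Z(-29, -85) + x) = 1/(1/(-85) - 2891) = 1/(-1/85 - 2891) = 1/(-245736/85) = -85/245736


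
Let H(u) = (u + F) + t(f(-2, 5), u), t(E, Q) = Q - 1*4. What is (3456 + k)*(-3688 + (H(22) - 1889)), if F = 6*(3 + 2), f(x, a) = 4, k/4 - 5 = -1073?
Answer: 4493712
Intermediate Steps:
k = -4272 (k = 20 + 4*(-1073) = 20 - 4292 = -4272)
F = 30 (F = 6*5 = 30)
t(E, Q) = -4 + Q (t(E, Q) = Q - 4 = -4 + Q)
H(u) = 26 + 2*u (H(u) = (u + 30) + (-4 + u) = (30 + u) + (-4 + u) = 26 + 2*u)
(3456 + k)*(-3688 + (H(22) - 1889)) = (3456 - 4272)*(-3688 + ((26 + 2*22) - 1889)) = -816*(-3688 + ((26 + 44) - 1889)) = -816*(-3688 + (70 - 1889)) = -816*(-3688 - 1819) = -816*(-5507) = 4493712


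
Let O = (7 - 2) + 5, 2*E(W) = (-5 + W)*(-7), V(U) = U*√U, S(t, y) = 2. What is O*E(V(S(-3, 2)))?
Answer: 175 - 70*√2 ≈ 76.005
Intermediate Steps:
V(U) = U^(3/2)
E(W) = 35/2 - 7*W/2 (E(W) = ((-5 + W)*(-7))/2 = (35 - 7*W)/2 = 35/2 - 7*W/2)
O = 10 (O = 5 + 5 = 10)
O*E(V(S(-3, 2))) = 10*(35/2 - 7*√2) = 175 - 70*√2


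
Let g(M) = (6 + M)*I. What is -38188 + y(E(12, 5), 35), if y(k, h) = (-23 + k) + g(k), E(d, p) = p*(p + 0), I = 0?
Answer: -38186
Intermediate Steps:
g(M) = 0 (g(M) = (6 + M)*0 = 0)
E(d, p) = p² (E(d, p) = p*p = p²)
y(k, h) = -23 + k (y(k, h) = (-23 + k) + 0 = -23 + k)
-38188 + y(E(12, 5), 35) = -38188 + (-23 + 5²) = -38188 + (-23 + 25) = -38188 + 2 = -38186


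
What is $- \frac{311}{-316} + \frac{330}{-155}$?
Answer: $- \frac{11215}{9796} \approx -1.1449$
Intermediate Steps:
$- \frac{311}{-316} + \frac{330}{-155} = \left(-311\right) \left(- \frac{1}{316}\right) + 330 \left(- \frac{1}{155}\right) = \frac{311}{316} - \frac{66}{31} = - \frac{11215}{9796}$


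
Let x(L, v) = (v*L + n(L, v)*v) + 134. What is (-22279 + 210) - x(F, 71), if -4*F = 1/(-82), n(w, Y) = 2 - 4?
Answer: -7236079/328 ≈ -22061.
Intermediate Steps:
n(w, Y) = -2
F = 1/328 (F = -1/4/(-82) = -1/4*(-1/82) = 1/328 ≈ 0.0030488)
x(L, v) = 134 - 2*v + L*v (x(L, v) = (v*L - 2*v) + 134 = (L*v - 2*v) + 134 = (-2*v + L*v) + 134 = 134 - 2*v + L*v)
(-22279 + 210) - x(F, 71) = (-22279 + 210) - (134 - 2*71 + (1/328)*71) = -22069 - (134 - 142 + 71/328) = -22069 - 1*(-2553/328) = -22069 + 2553/328 = -7236079/328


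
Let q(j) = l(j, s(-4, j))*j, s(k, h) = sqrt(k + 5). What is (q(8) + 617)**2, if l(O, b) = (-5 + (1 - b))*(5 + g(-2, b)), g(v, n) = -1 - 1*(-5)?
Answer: 66049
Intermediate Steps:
g(v, n) = 4 (g(v, n) = -1 + 5 = 4)
s(k, h) = sqrt(5 + k)
l(O, b) = -36 - 9*b (l(O, b) = (-5 + (1 - b))*(5 + 4) = (-4 - b)*9 = -36 - 9*b)
q(j) = -45*j (q(j) = (-36 - 9*sqrt(5 - 4))*j = (-36 - 9*sqrt(1))*j = (-36 - 9*1)*j = (-36 - 9)*j = -45*j)
(q(8) + 617)**2 = (-45*8 + 617)**2 = (-360 + 617)**2 = 257**2 = 66049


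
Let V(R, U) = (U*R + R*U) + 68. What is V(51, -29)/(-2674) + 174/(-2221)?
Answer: 2976707/2969477 ≈ 1.0024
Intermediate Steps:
V(R, U) = 68 + 2*R*U (V(R, U) = (R*U + R*U) + 68 = 2*R*U + 68 = 68 + 2*R*U)
V(51, -29)/(-2674) + 174/(-2221) = (68 + 2*51*(-29))/(-2674) + 174/(-2221) = (68 - 2958)*(-1/2674) + 174*(-1/2221) = -2890*(-1/2674) - 174/2221 = 1445/1337 - 174/2221 = 2976707/2969477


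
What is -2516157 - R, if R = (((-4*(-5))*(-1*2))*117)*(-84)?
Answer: -2909277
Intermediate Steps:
R = 393120 (R = ((20*(-2))*117)*(-84) = -40*117*(-84) = -4680*(-84) = 393120)
-2516157 - R = -2516157 - 1*393120 = -2516157 - 393120 = -2909277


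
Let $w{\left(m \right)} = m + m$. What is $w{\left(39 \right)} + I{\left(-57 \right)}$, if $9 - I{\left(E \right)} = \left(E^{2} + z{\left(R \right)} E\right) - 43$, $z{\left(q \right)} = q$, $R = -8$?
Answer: $-3575$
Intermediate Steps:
$I{\left(E \right)} = 52 - E^{2} + 8 E$ ($I{\left(E \right)} = 9 - \left(\left(E^{2} - 8 E\right) - 43\right) = 9 - \left(-43 + E^{2} - 8 E\right) = 9 + \left(43 - E^{2} + 8 E\right) = 52 - E^{2} + 8 E$)
$w{\left(m \right)} = 2 m$
$w{\left(39 \right)} + I{\left(-57 \right)} = 2 \cdot 39 + \left(52 - \left(-57\right)^{2} + 8 \left(-57\right)\right) = 78 - 3653 = -3575$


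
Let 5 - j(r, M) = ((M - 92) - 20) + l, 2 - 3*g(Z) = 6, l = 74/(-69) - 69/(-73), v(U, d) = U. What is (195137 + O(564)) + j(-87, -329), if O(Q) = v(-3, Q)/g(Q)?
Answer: 3940654181/20148 ≈ 1.9559e+5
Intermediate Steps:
l = -641/5037 (l = 74*(-1/69) - 69*(-1/73) = -74/69 + 69/73 = -641/5037 ≈ -0.12726)
g(Z) = -4/3 (g(Z) = ⅔ - ⅓*6 = ⅔ - 2 = -4/3)
j(r, M) = 589970/5037 - M (j(r, M) = 5 - (((M - 92) - 20) - 641/5037) = 5 - (((-92 + M) - 20) - 641/5037) = 5 - ((-112 + M) - 641/5037) = 5 - (-564785/5037 + M) = 5 + (564785/5037 - M) = 589970/5037 - M)
O(Q) = 9/4 (O(Q) = -3/(-4/3) = -3*(-¾) = 9/4)
(195137 + O(564)) + j(-87, -329) = (195137 + 9/4) + (589970/5037 - 1*(-329)) = 780557/4 + (589970/5037 + 329) = 780557/4 + 2247143/5037 = 3940654181/20148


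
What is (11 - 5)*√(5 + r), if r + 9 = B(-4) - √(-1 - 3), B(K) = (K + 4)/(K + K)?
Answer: 6*√(-4 - 2*I) ≈ 2.9152 - 12.349*I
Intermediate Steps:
B(K) = (4 + K)/(2*K) (B(K) = (4 + K)/((2*K)) = (4 + K)*(1/(2*K)) = (4 + K)/(2*K))
r = -9 - 2*I (r = -9 + ((½)*(4 - 4)/(-4) - √(-1 - 3)) = -9 + ((½)*(-¼)*0 - √(-4)) = -9 + (0 - 2*I) = -9 - 2*I ≈ -9.0 - 2.0*I)
(11 - 5)*√(5 + r) = (11 - 5)*√(5 + (-9 - 2*I)) = 6*√(-4 - 2*I)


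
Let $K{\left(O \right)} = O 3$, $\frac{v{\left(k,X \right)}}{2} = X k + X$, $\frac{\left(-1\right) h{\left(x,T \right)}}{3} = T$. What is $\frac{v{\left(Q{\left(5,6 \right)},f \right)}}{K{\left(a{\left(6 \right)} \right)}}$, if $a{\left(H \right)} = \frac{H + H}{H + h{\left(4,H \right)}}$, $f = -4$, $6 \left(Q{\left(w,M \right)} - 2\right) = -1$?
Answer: $\frac{68}{9} \approx 7.5556$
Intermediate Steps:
$Q{\left(w,M \right)} = \frac{11}{6}$ ($Q{\left(w,M \right)} = 2 + \frac{1}{6} \left(-1\right) = 2 - \frac{1}{6} = \frac{11}{6}$)
$h{\left(x,T \right)} = - 3 T$
$v{\left(k,X \right)} = 2 X + 2 X k$ ($v{\left(k,X \right)} = 2 \left(X k + X\right) = 2 \left(X + X k\right) = 2 X + 2 X k$)
$a{\left(H \right)} = -1$ ($a{\left(H \right)} = \frac{H + H}{H - 3 H} = \frac{2 H}{\left(-2\right) H} = 2 H \left(- \frac{1}{2 H}\right) = -1$)
$K{\left(O \right)} = 3 O$
$\frac{v{\left(Q{\left(5,6 \right)},f \right)}}{K{\left(a{\left(6 \right)} \right)}} = \frac{2 \left(-4\right) \left(1 + \frac{11}{6}\right)}{3 \left(-1\right)} = \frac{2 \left(-4\right) \frac{17}{6}}{-3} = \left(- \frac{68}{3}\right) \left(- \frac{1}{3}\right) = \frac{68}{9}$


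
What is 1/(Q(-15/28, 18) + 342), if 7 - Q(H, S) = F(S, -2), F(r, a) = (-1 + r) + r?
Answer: 1/314 ≈ 0.0031847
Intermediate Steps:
F(r, a) = -1 + 2*r
Q(H, S) = 8 - 2*S (Q(H, S) = 7 - (-1 + 2*S) = 7 + (1 - 2*S) = 8 - 2*S)
1/(Q(-15/28, 18) + 342) = 1/((8 - 2*18) + 342) = 1/((8 - 36) + 342) = 1/(-28 + 342) = 1/314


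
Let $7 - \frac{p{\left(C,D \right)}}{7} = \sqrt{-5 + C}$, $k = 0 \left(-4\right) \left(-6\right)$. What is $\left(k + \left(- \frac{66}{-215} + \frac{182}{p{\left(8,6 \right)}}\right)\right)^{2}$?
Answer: $\frac{467928964}{24453025} + \frac{548158 \sqrt{3}}{113735} \approx 27.484$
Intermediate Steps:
$k = 0$ ($k = 0 \left(-6\right) = 0$)
$p{\left(C,D \right)} = 49 - 7 \sqrt{-5 + C}$
$\left(k + \left(- \frac{66}{-215} + \frac{182}{p{\left(8,6 \right)}}\right)\right)^{2} = \left(0 - \left(- \frac{66}{215} - \frac{182}{49 - 7 \sqrt{-5 + 8}}\right)\right)^{2} = \left(0 - \left(- \frac{66}{215} - \frac{182}{49 - 7 \sqrt{3}}\right)\right)^{2} = \left(0 + \left(\frac{66}{215} + \frac{182}{49 - 7 \sqrt{3}}\right)\right)^{2} = \left(\frac{66}{215} + \frac{182}{49 - 7 \sqrt{3}}\right)^{2}$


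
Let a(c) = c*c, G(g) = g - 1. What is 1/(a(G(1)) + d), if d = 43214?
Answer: 1/43214 ≈ 2.3141e-5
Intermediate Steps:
G(g) = -1 + g
a(c) = c**2
1/(a(G(1)) + d) = 1/((-1 + 1)**2 + 43214) = 1/(0**2 + 43214) = 1/(0 + 43214) = 1/43214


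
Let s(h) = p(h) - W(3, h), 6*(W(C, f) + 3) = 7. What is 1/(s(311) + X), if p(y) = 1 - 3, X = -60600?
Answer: -6/363601 ≈ -1.6502e-5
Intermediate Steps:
W(C, f) = -11/6 (W(C, f) = -3 + (⅙)*7 = -3 + 7/6 = -11/6)
p(y) = -2
s(h) = -⅙ (s(h) = -2 - 1*(-11/6) = -2 + 11/6 = -⅙)
1/(s(311) + X) = 1/(-⅙ - 60600) = 1/(-363601/6) = -6/363601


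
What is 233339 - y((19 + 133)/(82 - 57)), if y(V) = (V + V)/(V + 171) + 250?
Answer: 54309721/233 ≈ 2.3309e+5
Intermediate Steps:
y(V) = 250 + 2*V/(171 + V) (y(V) = (2*V)/(171 + V) + 250 = 2*V/(171 + V) + 250 = 250 + 2*V/(171 + V))
233339 - y((19 + 133)/(82 - 57)) = 233339 - 18*(2375 + 14*((19 + 133)/(82 - 57)))/(171 + (19 + 133)/(82 - 57)) = 233339 - 18*(2375 + 14*(152/25))/(171 + 152/25) = 233339 - 18*(2375 + 2128/25)/4427/25 = 233339 - 18*25*61503/(4427*25) = 233339 - 1*58266/233 = 233339 - 58266/233 = 54309721/233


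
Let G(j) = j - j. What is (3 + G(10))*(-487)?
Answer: -1461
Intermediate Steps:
G(j) = 0
(3 + G(10))*(-487) = (3 + 0)*(-487) = 3*(-487) = -1461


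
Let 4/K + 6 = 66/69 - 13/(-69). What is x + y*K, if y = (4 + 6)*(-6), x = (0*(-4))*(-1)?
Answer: 3312/67 ≈ 49.433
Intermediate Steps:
x = 0 (x = 0*(-1) = 0)
y = -60 (y = 10*(-6) = -60)
K = -276/335 (K = 4/(-6 + (66/69 - 13/(-69))) = 4/(-6 + (66*(1/69) - 13*(-1/69))) = 4/(-6 + (22/23 + 13/69)) = 4/(-6 + 79/69) = 4/(-335/69) = 4*(-69/335) = -276/335 ≈ -0.82388)
x + y*K = 0 - 60*(-276/335) = 0 + 3312/67 = 3312/67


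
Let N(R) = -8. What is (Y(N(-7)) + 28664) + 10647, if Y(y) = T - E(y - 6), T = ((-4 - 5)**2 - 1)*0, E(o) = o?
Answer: 39325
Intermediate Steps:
T = 0 (T = ((-9)**2 - 1)*0 = (81 - 1)*0 = 80*0 = 0)
Y(y) = 6 - y (Y(y) = 0 - (y - 6) = 0 - (-6 + y) = 0 + (6 - y) = 6 - y)
(Y(N(-7)) + 28664) + 10647 = ((6 - 1*(-8)) + 28664) + 10647 = ((6 + 8) + 28664) + 10647 = (14 + 28664) + 10647 = 28678 + 10647 = 39325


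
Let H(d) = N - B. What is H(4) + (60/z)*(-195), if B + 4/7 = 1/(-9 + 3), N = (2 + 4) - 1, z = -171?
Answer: 59179/798 ≈ 74.159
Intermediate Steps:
N = 5 (N = 6 - 1 = 5)
B = -31/42 (B = -4/7 + 1/(-9 + 3) = -4/7 + 1/(-6) = -4/7 - ⅙ = -31/42 ≈ -0.73810)
H(d) = 241/42 (H(d) = 5 - 1*(-31/42) = 5 + 31/42 = 241/42)
H(4) + (60/z)*(-195) = 241/42 + (60/(-171))*(-195) = 241/42 + (60*(-1/171))*(-195) = 241/42 - 20/57*(-195) = 241/42 + 1300/19 = 59179/798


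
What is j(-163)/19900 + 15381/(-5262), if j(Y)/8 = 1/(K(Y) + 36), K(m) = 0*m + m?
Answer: -3239370283/1108221050 ≈ -2.9230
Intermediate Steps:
K(m) = m (K(m) = 0 + m = m)
j(Y) = 8/(36 + Y) (j(Y) = 8/(Y + 36) = 8/(36 + Y))
j(-163)/19900 + 15381/(-5262) = (8/(36 - 163))/19900 + 15381/(-5262) = (8/(-127))*(1/19900) + 15381*(-1/5262) = (8*(-1/127))*(1/19900) - 5127/1754 = -8/127*1/19900 - 5127/1754 = -2/631825 - 5127/1754 = -3239370283/1108221050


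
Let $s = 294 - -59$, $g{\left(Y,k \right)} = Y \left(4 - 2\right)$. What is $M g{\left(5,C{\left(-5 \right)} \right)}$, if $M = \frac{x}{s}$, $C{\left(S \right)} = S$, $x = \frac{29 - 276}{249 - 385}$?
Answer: $\frac{1235}{24004} \approx 0.05145$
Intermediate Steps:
$x = \frac{247}{136}$ ($x = - \frac{247}{-136} = \left(-247\right) \left(- \frac{1}{136}\right) = \frac{247}{136} \approx 1.8162$)
$g{\left(Y,k \right)} = 2 Y$ ($g{\left(Y,k \right)} = Y 2 = 2 Y$)
$s = 353$ ($s = 294 + 59 = 353$)
$M = \frac{247}{48008}$ ($M = \frac{247}{136 \cdot 353} = \frac{247}{136} \cdot \frac{1}{353} = \frac{247}{48008} \approx 0.005145$)
$M g{\left(5,C{\left(-5 \right)} \right)} = \frac{247 \cdot 2 \cdot 5}{48008} = \frac{247}{48008} \cdot 10 = \frac{1235}{24004}$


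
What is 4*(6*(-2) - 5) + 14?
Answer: -54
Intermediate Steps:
4*(6*(-2) - 5) + 14 = 4*(-12 - 5) + 14 = 4*(-17) + 14 = -68 + 14 = -54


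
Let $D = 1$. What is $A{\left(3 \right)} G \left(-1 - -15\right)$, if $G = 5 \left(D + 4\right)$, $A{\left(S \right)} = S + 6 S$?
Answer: $7350$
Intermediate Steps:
$A{\left(S \right)} = 7 S$
$G = 25$ ($G = 5 \left(1 + 4\right) = 5 \cdot 5 = 25$)
$A{\left(3 \right)} G \left(-1 - -15\right) = 7 \cdot 3 \cdot 25 \left(-1 - -15\right) = 21 \cdot 25 \left(-1 + 15\right) = 525 \cdot 14 = 7350$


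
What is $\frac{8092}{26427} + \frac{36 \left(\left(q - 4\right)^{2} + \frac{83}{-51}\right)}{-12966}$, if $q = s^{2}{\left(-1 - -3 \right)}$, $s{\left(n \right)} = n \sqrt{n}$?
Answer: $\frac{258533822}{970848699} \approx 0.2663$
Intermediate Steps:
$s{\left(n \right)} = n^{\frac{3}{2}}$
$q = 8$ ($q = \left(\left(-1 - -3\right)^{\frac{3}{2}}\right)^{2} = \left(\left(-1 + 3\right)^{\frac{3}{2}}\right)^{2} = \left(2^{\frac{3}{2}}\right)^{2} = \left(2 \sqrt{2}\right)^{2} = 8$)
$\frac{8092}{26427} + \frac{36 \left(\left(q - 4\right)^{2} + \frac{83}{-51}\right)}{-12966} = \frac{8092}{26427} + \frac{36 \left(\left(8 - 4\right)^{2} + \frac{83}{-51}\right)}{-12966} = 8092 \cdot \frac{1}{26427} + 36 \left(4^{2} + 83 \left(- \frac{1}{51}\right)\right) \left(- \frac{1}{12966}\right) = \frac{8092}{26427} + 36 \left(16 - \frac{83}{51}\right) \left(- \frac{1}{12966}\right) = \frac{8092}{26427} + 36 \cdot \frac{733}{51} \left(- \frac{1}{12966}\right) = \frac{8092}{26427} + \frac{8796}{17} \left(- \frac{1}{12966}\right) = \frac{8092}{26427} - \frac{1466}{36737} = \frac{258533822}{970848699}$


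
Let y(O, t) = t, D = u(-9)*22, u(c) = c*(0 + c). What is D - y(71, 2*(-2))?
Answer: 1786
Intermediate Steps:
u(c) = c² (u(c) = c*c = c²)
D = 1782 (D = (-9)²*22 = 81*22 = 1782)
D - y(71, 2*(-2)) = 1782 - 2*(-2) = 1782 - 1*(-4) = 1782 + 4 = 1786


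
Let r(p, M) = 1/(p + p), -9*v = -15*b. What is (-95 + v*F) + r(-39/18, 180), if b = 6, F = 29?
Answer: 2532/13 ≈ 194.77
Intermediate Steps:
v = 10 (v = -(-5)*6/3 = -1/9*(-90) = 10)
r(p, M) = 1/(2*p)
(-95 + v*F) + r(-39/18, 180) = (-95 + 10*29) + 1/(2*((-39/18))) = (-95 + 290) + 1/(2*((-39*1/18))) = 195 + 1/(2*(-13/6)) = 195 + (1/2)*(-6/13) = 195 - 3/13 = 2532/13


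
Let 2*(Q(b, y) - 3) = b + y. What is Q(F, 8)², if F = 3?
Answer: 289/4 ≈ 72.250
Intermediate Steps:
Q(b, y) = 3 + b/2 + y/2 (Q(b, y) = 3 + (b + y)/2 = 3 + (b/2 + y/2) = 3 + b/2 + y/2)
Q(F, 8)² = (3 + (½)*3 + (½)*8)² = (3 + 3/2 + 4)² = (17/2)² = 289/4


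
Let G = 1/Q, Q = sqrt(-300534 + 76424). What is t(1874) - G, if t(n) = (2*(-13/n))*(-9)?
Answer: 117/937 + I*sqrt(224110)/224110 ≈ 0.12487 + 0.0021124*I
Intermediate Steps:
t(n) = 234/n (t(n) = -26/n*(-9) = 234/n)
Q = I*sqrt(224110) (Q = sqrt(-224110) = I*sqrt(224110) ≈ 473.4*I)
G = -I*sqrt(224110)/224110 (G = 1/(I*sqrt(224110)) = -I*sqrt(224110)/224110 ≈ -0.0021124*I)
t(1874) - G = 234/1874 - (-1)*I*sqrt(224110)/224110 = 234*(1/1874) + I*sqrt(224110)/224110 = 117/937 + I*sqrt(224110)/224110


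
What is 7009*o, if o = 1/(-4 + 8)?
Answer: 7009/4 ≈ 1752.3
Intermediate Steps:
o = 1/4 ≈ 0.25000
7009*o = 7009*(1/4) = 7009/4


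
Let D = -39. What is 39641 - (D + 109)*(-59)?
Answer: 43771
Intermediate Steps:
39641 - (D + 109)*(-59) = 39641 - (-39 + 109)*(-59) = 39641 - 70*(-59) = 39641 - 1*(-4130) = 39641 + 4130 = 43771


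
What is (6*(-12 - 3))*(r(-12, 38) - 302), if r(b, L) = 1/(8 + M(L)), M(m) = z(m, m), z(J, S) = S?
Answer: 625095/23 ≈ 27178.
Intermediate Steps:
M(m) = m
r(b, L) = 1/(8 + L)
(6*(-12 - 3))*(r(-12, 38) - 302) = (6*(-12 - 3))*(1/(8 + 38) - 302) = (6*(-15))*(1/46 - 302) = -90*(1/46 - 302) = -90*(-13891/46) = 625095/23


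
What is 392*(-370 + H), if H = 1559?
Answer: 466088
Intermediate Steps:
392*(-370 + H) = 392*(-370 + 1559) = 392*1189 = 466088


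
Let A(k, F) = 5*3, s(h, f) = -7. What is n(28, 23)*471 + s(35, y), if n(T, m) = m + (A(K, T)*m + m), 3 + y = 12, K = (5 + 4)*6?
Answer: 184154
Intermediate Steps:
K = 54 (K = 9*6 = 54)
y = 9 (y = -3 + 12 = 9)
A(k, F) = 15
n(T, m) = 17*m (n(T, m) = m + (15*m + m) = m + 16*m = 17*m)
n(28, 23)*471 + s(35, y) = (17*23)*471 - 7 = 391*471 - 7 = 184161 - 7 = 184154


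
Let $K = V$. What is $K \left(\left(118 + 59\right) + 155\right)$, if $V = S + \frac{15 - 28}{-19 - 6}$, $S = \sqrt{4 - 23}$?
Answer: $\frac{4316}{25} + 332 i \sqrt{19} \approx 172.64 + 1447.2 i$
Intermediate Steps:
$S = i \sqrt{19}$ ($S = \sqrt{-19} = i \sqrt{19} \approx 4.3589 i$)
$V = \frac{13}{25} + i \sqrt{19}$ ($V = i \sqrt{19} + \frac{15 - 28}{-19 - 6} = i \sqrt{19} - \frac{13}{-25} = i \sqrt{19} - - \frac{13}{25} = i \sqrt{19} + \frac{13}{25} = \frac{13}{25} + i \sqrt{19} \approx 0.52 + 4.3589 i$)
$K = \frac{13}{25} + i \sqrt{19} \approx 0.52 + 4.3589 i$
$K \left(\left(118 + 59\right) + 155\right) = \left(\frac{13}{25} + i \sqrt{19}\right) \left(\left(118 + 59\right) + 155\right) = \left(\frac{13}{25} + i \sqrt{19}\right) \left(177 + 155\right) = \left(\frac{13}{25} + i \sqrt{19}\right) 332 = \frac{4316}{25} + 332 i \sqrt{19}$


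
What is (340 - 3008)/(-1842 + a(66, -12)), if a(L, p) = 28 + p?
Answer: 1334/913 ≈ 1.4611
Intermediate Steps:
(340 - 3008)/(-1842 + a(66, -12)) = (340 - 3008)/(-1842 + (28 - 12)) = -2668/(-1842 + 16) = -2668/(-1826) = -2668*(-1/1826) = 1334/913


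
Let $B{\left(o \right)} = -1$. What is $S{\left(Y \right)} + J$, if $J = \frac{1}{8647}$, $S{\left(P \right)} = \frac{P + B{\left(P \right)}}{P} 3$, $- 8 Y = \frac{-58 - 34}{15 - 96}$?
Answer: $\frac{4799108}{198881} \approx 24.131$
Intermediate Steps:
$Y = - \frac{23}{162}$ ($Y = - \frac{\left(-58 - 34\right) \frac{1}{15 - 96}}{8} = - \frac{\left(-92\right) \frac{1}{-81}}{8} = - \frac{\left(-92\right) \left(- \frac{1}{81}\right)}{8} = \left(- \frac{1}{8}\right) \frac{92}{81} = - \frac{23}{162} \approx -0.14198$)
$S{\left(P \right)} = \frac{3 \left(-1 + P\right)}{P}$ ($S{\left(P \right)} = \frac{P - 1}{P} 3 = \frac{-1 + P}{P} 3 = \frac{3 \left(-1 + P\right)}{P}$)
$J = \frac{1}{8647} \approx 0.00011565$
$S{\left(Y \right)} + J = \left(3 - \frac{3}{- \frac{23}{162}}\right) + \frac{1}{8647} = \left(3 - - \frac{486}{23}\right) + \frac{1}{8647} = \left(3 + \frac{486}{23}\right) + \frac{1}{8647} = \frac{555}{23} + \frac{1}{8647} = \frac{4799108}{198881}$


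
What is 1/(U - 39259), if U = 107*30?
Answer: -1/36049 ≈ -2.7740e-5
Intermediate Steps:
U = 3210
1/(U - 39259) = 1/(3210 - 39259) = 1/(-36049) = -1/36049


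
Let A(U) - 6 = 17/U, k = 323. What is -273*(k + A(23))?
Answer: -2070432/23 ≈ -90019.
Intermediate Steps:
A(U) = 6 + 17/U
-273*(k + A(23)) = -273*(323 + (6 + 17/23)) = -273*(323 + 155/23) = -273*7584/23 = -2070432/23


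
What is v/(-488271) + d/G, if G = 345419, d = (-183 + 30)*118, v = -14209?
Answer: -3907186063/168658080549 ≈ -0.023166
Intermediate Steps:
d = -18054 (d = -153*118 = -18054)
v/(-488271) + d/G = -14209/(-488271) - 18054/345419 = -14209*(-1/488271) - 18054*1/345419 = 14209/488271 - 18054/345419 = -3907186063/168658080549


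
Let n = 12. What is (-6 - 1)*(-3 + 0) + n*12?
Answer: 165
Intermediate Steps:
(-6 - 1)*(-3 + 0) + n*12 = (-6 - 1)*(-3 + 0) + 12*12 = -7*(-3) + 144 = 21 + 144 = 165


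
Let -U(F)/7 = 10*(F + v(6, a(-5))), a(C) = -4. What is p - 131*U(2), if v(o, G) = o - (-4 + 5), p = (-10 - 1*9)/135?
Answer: 8665631/135 ≈ 64190.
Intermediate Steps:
p = -19/135 (p = (-10 - 9)*(1/135) = -19*1/135 = -19/135 ≈ -0.14074)
v(o, G) = -1 + o (v(o, G) = o - 1*1 = o - 1 = -1 + o)
U(F) = -350 - 70*F (U(F) = -70*(F + (-1 + 6)) = -70*(F + 5) = -70*(5 + F) = -7*(50 + 10*F) = -350 - 70*F)
p - 131*U(2) = -19/135 - 131*(-350 - 70*2) = -19/135 - 131*(-350 - 140) = -19/135 - 131*(-490) = -19/135 + 64190 = 8665631/135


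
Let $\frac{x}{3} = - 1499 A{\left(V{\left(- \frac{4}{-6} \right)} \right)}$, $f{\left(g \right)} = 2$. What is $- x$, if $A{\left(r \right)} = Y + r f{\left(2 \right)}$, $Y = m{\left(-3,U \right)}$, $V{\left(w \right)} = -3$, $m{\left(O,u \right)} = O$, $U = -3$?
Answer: $-40473$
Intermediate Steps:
$Y = -3$
$A{\left(r \right)} = -3 + 2 r$ ($A{\left(r \right)} = -3 + r 2 = -3 + 2 r$)
$x = 40473$ ($x = 3 \left(- 1499 \left(-3 + 2 \left(-3\right)\right)\right) = 3 \left(- 1499 \left(-3 - 6\right)\right) = 3 \left(\left(-1499\right) \left(-9\right)\right) = 3 \cdot 13491 = 40473$)
$- x = \left(-1\right) 40473 = -40473$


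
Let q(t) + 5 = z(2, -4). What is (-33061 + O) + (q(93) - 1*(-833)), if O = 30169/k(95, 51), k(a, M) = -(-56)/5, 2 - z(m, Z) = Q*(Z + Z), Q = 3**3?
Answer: -1641995/56 ≈ -29321.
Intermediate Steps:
Q = 27
z(m, Z) = 2 - 54*Z (z(m, Z) = 2 - 27*(Z + Z) = 2 - 27*2*Z = 2 - 54*Z)
k(a, M) = 56/5 (k(a, M) = -(-56)/5 = -7*(-8/5) = 56/5)
q(t) = 213 (q(t) = -5 + (2 - 54*(-4)) = -5 + (2 + 216) = -5 + 218 = 213)
O = 150845/56 (O = 30169/(56/5) = 30169*(5/56) = 150845/56 ≈ 2693.7)
(-33061 + O) + (q(93) - 1*(-833)) = (-33061 + 150845/56) + (213 - 1*(-833)) = -1700571/56 + (213 + 833) = -1700571/56 + 1046 = -1641995/56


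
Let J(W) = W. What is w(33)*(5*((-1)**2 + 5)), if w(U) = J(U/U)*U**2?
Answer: 32670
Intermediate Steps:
w(U) = U**2 (w(U) = (U/U)*U**2 = 1*U**2 = U**2)
w(33)*(5*((-1)**2 + 5)) = 33**2*(5*((-1)**2 + 5)) = 1089*(5*(1 + 5)) = 1089*(5*6) = 1089*30 = 32670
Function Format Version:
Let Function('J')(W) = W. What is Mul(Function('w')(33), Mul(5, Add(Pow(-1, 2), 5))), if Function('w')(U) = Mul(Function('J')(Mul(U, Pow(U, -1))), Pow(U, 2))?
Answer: 32670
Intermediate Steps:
Function('w')(U) = Pow(U, 2) (Function('w')(U) = Mul(Mul(U, Pow(U, -1)), Pow(U, 2)) = Mul(1, Pow(U, 2)) = Pow(U, 2))
Mul(Function('w')(33), Mul(5, Add(Pow(-1, 2), 5))) = Mul(Pow(33, 2), Mul(5, Add(Pow(-1, 2), 5))) = Mul(1089, Mul(5, Add(1, 5))) = Mul(1089, Mul(5, 6)) = Mul(1089, 30) = 32670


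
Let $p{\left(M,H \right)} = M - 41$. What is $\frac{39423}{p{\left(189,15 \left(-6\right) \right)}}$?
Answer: $\frac{39423}{148} \approx 266.37$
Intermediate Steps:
$p{\left(M,H \right)} = -41 + M$
$\frac{39423}{p{\left(189,15 \left(-6\right) \right)}} = \frac{39423}{-41 + 189} = \frac{39423}{148}$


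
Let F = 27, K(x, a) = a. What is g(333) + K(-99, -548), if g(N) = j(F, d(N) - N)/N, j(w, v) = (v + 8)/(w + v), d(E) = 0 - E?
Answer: -116606618/212787 ≈ -548.00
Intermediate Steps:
d(E) = -E
j(w, v) = (8 + v)/(v + w)
g(N) = (8 - 2*N)/(N*(27 - 2*N)) (g(N) = ((8 + (-N - N))/((-N - N) + 27))/N = ((8 - 2*N)/(-2*N + 27))/N = ((8 - 2*N)/(27 - 2*N))/N = (8 - 2*N)/(N*(27 - 2*N)))
g(333) + K(-99, -548) = 2*(4 - 1*333)/(333*(27 - 2*333)) - 548 = 2*(1/333)*(4 - 333)/(27 - 666) - 548 = 2*(1/333)*(-329)/(-639) - 548 = 2*(1/333)*(-1/639)*(-329) - 548 = 658/212787 - 548 = -116606618/212787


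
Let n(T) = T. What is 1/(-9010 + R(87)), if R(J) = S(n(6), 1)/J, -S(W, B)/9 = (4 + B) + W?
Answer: -29/261323 ≈ -0.00011097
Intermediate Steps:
S(W, B) = -36 - 9*B - 9*W (S(W, B) = -9*((4 + B) + W) = -9*(4 + B + W) = -36 - 9*B - 9*W)
R(J) = -99/J (R(J) = (-36 - 9*1 - 9*6)/J = (-36 - 9 - 54)/J = -99/J)
1/(-9010 + R(87)) = 1/(-9010 - 99/87) = 1/(-9010 - 99*1/87) = 1/(-9010 - 33/29) = 1/(-261323/29) = -29/261323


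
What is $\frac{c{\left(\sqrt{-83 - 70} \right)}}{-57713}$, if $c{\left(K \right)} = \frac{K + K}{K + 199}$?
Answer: $- \frac{6 \sqrt{17}}{- 11484887 i + 173139 \sqrt{17}} \approx -1.3337 \cdot 10^{-7} - 2.1457 \cdot 10^{-6} i$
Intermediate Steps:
$c{\left(K \right)} = \frac{2 K}{199 + K}$
$\frac{c{\left(\sqrt{-83 - 70} \right)}}{-57713} = \frac{2 \sqrt{-83 - 70} \frac{1}{199 + \sqrt{-83 - 70}}}{-57713} = \frac{2 \sqrt{-153}}{199 + \sqrt{-153}} \left(- \frac{1}{57713}\right) = \frac{2 \cdot 3 i \sqrt{17}}{199 + 3 i \sqrt{17}} \left(- \frac{1}{57713}\right) = \frac{6 i \sqrt{17}}{199 + 3 i \sqrt{17}} \left(- \frac{1}{57713}\right) = - \frac{6 i \sqrt{17}}{57713 \left(199 + 3 i \sqrt{17}\right)}$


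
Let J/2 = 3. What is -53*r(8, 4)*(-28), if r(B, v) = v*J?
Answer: 35616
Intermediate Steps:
J = 6 (J = 2*3 = 6)
r(B, v) = 6*v (r(B, v) = v*6 = 6*v)
-53*r(8, 4)*(-28) = -318*4*(-28) = -53*24*(-28) = -1272*(-28) = 35616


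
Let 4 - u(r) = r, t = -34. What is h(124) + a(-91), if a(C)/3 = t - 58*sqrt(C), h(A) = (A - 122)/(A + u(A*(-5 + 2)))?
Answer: -25499/250 - 174*I*sqrt(91) ≈ -102.0 - 1659.9*I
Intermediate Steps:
u(r) = 4 - r
h(A) = (-122 + A)/(4 + 4*A) (h(A) = (A - 122)/(A + (4 - A*(-5 + 2))) = (-122 + A)/(A + (4 - A*(-3))) = (-122 + A)/(A + (4 - (-3)*A)) = (-122 + A)/(A + (4 + 3*A)) = (-122 + A)/(4 + 4*A))
a(C) = -102 - 174*sqrt(C) (a(C) = 3*(-34 - 58*sqrt(C)) = -102 - 174*sqrt(C))
h(124) + a(-91) = (-122 + 124)/(4*(1 + 124)) + (-102 - 174*I*sqrt(91)) = (1/4)*2/125 + (-102 - 174*I*sqrt(91)) = (1/4)*(1/125)*2 + (-102 - 174*I*sqrt(91)) = 1/250 + (-102 - 174*I*sqrt(91)) = -25499/250 - 174*I*sqrt(91)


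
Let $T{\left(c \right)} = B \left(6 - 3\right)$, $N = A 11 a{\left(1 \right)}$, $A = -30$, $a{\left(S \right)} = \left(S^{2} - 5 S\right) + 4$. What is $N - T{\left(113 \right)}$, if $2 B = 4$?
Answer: $-6$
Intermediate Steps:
$a{\left(S \right)} = 4 + S^{2} - 5 S$
$B = 2$ ($B = \frac{1}{2} \cdot 4 = 2$)
$N = 0$ ($N = \left(-30\right) 11 \left(4 + 1^{2} - 5\right) = - 330 \left(4 + 1 - 5\right) = \left(-330\right) 0 = 0$)
$T{\left(c \right)} = 6$ ($T{\left(c \right)} = 2 \left(6 - 3\right) = 2 \cdot 3 = 6$)
$N - T{\left(113 \right)} = 0 - 6 = -6$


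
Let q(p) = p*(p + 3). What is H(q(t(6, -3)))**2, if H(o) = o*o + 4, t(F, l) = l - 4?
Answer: 620944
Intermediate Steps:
t(F, l) = -4 + l
q(p) = p*(3 + p)
H(o) = 4 + o**2 (H(o) = o**2 + 4 = 4 + o**2)
H(q(t(6, -3)))**2 = (4 + ((-4 - 3)*(3 + (-4 - 3)))**2)**2 = (4 + (-7*(3 - 7))**2)**2 = (4 + (-7*(-4))**2)**2 = (4 + 28**2)**2 = (4 + 784)**2 = 788**2 = 620944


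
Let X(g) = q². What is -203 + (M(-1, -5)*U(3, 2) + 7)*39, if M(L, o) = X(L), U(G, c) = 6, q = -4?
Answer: 3814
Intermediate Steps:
X(g) = 16 (X(g) = (-4)² = 16)
M(L, o) = 16
-203 + (M(-1, -5)*U(3, 2) + 7)*39 = -203 + (16*6 + 7)*39 = -203 + (96 + 7)*39 = -203 + 103*39 = -203 + 4017 = 3814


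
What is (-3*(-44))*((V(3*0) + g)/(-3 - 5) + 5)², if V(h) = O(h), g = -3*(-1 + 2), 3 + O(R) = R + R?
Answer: 17457/4 ≈ 4364.3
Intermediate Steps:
O(R) = -3 + 2*R (O(R) = -3 + (R + R) = -3 + 2*R)
g = -3 (g = -3*1 = -3)
V(h) = -3 + 2*h
(-3*(-44))*((V(3*0) + g)/(-3 - 5) + 5)² = (-3*(-44))*(((-3 + 2*(3*0)) - 3)/(-3 - 5) + 5)² = 132*(((-3 + 2*0) - 3)/(-8) + 5)² = 132*(((-3 + 0) - 3)*(-⅛) + 5)² = 132*((-3 - 3)*(-⅛) + 5)² = 132*(-6*(-⅛) + 5)² = 132*(¾ + 5)² = 132*(23/4)² = 132*(529/16) = 17457/4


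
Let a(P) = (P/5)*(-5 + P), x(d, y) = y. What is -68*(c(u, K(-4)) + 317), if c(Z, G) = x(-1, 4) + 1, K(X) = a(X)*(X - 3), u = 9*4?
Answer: -21896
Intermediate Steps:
u = 36
a(P) = P*(-5 + P)/5 (a(P) = (P*(⅕))*(-5 + P) = (P/5)*(-5 + P) = P*(-5 + P)/5)
K(X) = X*(-5 + X)*(-3 + X)/5 (K(X) = (X*(-5 + X)/5)*(X - 3) = (X*(-5 + X)/5)*(-3 + X) = X*(-5 + X)*(-3 + X)/5)
c(Z, G) = 5 (c(Z, G) = 4 + 1 = 5)
-68*(c(u, K(-4)) + 317) = -68*(5 + 317) = -68*322 = -21896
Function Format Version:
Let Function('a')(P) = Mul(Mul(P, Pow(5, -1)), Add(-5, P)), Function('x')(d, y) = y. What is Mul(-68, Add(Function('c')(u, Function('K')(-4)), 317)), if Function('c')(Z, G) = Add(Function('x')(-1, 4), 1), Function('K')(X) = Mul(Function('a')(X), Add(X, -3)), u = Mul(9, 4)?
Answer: -21896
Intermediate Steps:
u = 36
Function('a')(P) = Mul(Rational(1, 5), P, Add(-5, P)) (Function('a')(P) = Mul(Mul(P, Rational(1, 5)), Add(-5, P)) = Mul(Mul(Rational(1, 5), P), Add(-5, P)) = Mul(Rational(1, 5), P, Add(-5, P)))
Function('K')(X) = Mul(Rational(1, 5), X, Add(-5, X), Add(-3, X)) (Function('K')(X) = Mul(Mul(Rational(1, 5), X, Add(-5, X)), Add(X, -3)) = Mul(Mul(Rational(1, 5), X, Add(-5, X)), Add(-3, X)) = Mul(Rational(1, 5), X, Add(-5, X), Add(-3, X)))
Function('c')(Z, G) = 5 (Function('c')(Z, G) = Add(4, 1) = 5)
Mul(-68, Add(Function('c')(u, Function('K')(-4)), 317)) = Mul(-68, Add(5, 317)) = Mul(-68, 322) = -21896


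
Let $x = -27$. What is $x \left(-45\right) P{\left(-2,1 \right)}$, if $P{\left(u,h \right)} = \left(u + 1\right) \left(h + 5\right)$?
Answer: $-7290$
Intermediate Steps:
$P{\left(u,h \right)} = \left(1 + u\right) \left(5 + h\right)$
$x \left(-45\right) P{\left(-2,1 \right)} = \left(-27\right) \left(-45\right) \left(5 + 1 + 5 \left(-2\right) + 1 \left(-2\right)\right) = 1215 \left(5 + 1 - 10 - 2\right) = 1215 \left(-6\right) = -7290$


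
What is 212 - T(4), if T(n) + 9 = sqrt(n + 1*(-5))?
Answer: 221 - I ≈ 221.0 - 1.0*I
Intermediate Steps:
T(n) = -9 + sqrt(-5 + n) (T(n) = -9 + sqrt(n + 1*(-5)) = -9 + sqrt(n - 5) = -9 + sqrt(-5 + n))
212 - T(4) = 212 - (-9 + sqrt(-5 + 4)) = 212 - (-9 + sqrt(-1)) = 212 - (-9 + I) = 212 + (9 - I) = 221 - I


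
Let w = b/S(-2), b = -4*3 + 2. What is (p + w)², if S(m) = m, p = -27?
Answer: 484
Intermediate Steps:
b = -10 (b = -12 + 2 = -10)
w = 5 (w = -10/(-2) = -10*(-½) = 5)
(p + w)² = (-27 + 5)² = (-22)² = 484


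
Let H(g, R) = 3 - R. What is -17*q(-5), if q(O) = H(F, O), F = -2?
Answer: -136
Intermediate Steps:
q(O) = 3 - O
-17*q(-5) = -17*(3 - 1*(-5)) = -17*(3 + 5) = -17*8 = -136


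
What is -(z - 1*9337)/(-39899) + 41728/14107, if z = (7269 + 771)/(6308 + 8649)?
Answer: 22932012513521/8418625121701 ≈ 2.7240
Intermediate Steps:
z = 8040/14957 ≈ 0.53754
-(z - 1*9337)/(-39899) + 41728/14107 = -(8040/14957 - 1*9337)/(-39899) + 41728/14107 = -(8040/14957 - 9337)*(-1/39899) + 41728*(1/14107) = -1*(-139645469/14957)*(-1/39899) + 41728/14107 = (139645469/14957)*(-1/39899) + 41728/14107 = -139645469/596769343 + 41728/14107 = 22932012513521/8418625121701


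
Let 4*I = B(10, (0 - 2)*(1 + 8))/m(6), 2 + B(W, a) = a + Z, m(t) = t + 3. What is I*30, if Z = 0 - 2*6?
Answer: -80/3 ≈ -26.667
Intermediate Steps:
m(t) = 3 + t
Z = -12 (Z = 0 - 12 = -12)
B(W, a) = -14 + a (B(W, a) = -2 + (a - 12) = -2 + (-12 + a) = -14 + a)
I = -8/9 (I = ((-14 + (0 - 2)*(1 + 8))/(3 + 6))/4 = ((-14 - 2*9)/9)/4 = ((-14 - 18)*(⅑))/4 = (-32*⅑)/4 = (¼)*(-32/9) = -8/9 ≈ -0.88889)
I*30 = -8/9*30 = -80/3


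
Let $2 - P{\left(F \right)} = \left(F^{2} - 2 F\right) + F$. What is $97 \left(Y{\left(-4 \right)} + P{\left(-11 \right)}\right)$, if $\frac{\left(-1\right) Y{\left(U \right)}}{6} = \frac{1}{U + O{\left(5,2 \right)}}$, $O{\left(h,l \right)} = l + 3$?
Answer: $-13192$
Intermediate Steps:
$O{\left(h,l \right)} = 3 + l$
$P{\left(F \right)} = 2 + F - F^{2}$ ($P{\left(F \right)} = 2 - \left(\left(F^{2} - 2 F\right) + F\right) = 2 - \left(F^{2} - F\right) = 2 + F - F^{2}$)
$Y{\left(U \right)} = - \frac{6}{5 + U}$ ($Y{\left(U \right)} = - \frac{6}{U + \left(3 + 2\right)} = - \frac{6}{U + 5} = - \frac{6}{5 + U}$)
$97 \left(Y{\left(-4 \right)} + P{\left(-11 \right)}\right) = 97 \left(- \frac{6}{5 - 4} - 130\right) = 97 \left(- \frac{6}{1} - 130\right) = 97 \left(\left(-6\right) 1 - 130\right) = 97 \left(-6 - 130\right) = 97 \left(-136\right) = -13192$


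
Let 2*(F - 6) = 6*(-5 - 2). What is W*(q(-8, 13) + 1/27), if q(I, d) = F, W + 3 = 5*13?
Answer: -25048/27 ≈ -927.70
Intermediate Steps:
W = 62 (W = -3 + 5*13 = -3 + 65 = 62)
F = -15 (F = 6 + (6*(-5 - 2))/2 = 6 + (6*(-7))/2 = 6 + (½)*(-42) = 6 - 21 = -15)
q(I, d) = -15
W*(q(-8, 13) + 1/27) = 62*(-15 + 1/27) = 62*(-404/27) = -25048/27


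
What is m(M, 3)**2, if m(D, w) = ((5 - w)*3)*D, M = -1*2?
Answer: 144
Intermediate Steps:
M = -2
m(D, w) = D*(15 - 3*w) (m(D, w) = (15 - 3*w)*D = D*(15 - 3*w))
m(M, 3)**2 = (3*(-2)*(5 - 1*3))**2 = (3*(-2)*(5 - 3))**2 = (3*(-2)*2)**2 = (-12)**2 = 144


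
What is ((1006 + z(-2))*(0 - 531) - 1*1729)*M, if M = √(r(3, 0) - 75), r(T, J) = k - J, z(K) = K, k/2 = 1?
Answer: -534853*I*√73 ≈ -4.5698e+6*I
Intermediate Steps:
k = 2 (k = 2*1 = 2)
r(T, J) = 2 - J
M = I*√73 (M = √((2 - 1*0) - 75) = √((2 + 0) - 75) = √(2 - 75) = √(-73) = I*√73 ≈ 8.544*I)
((1006 + z(-2))*(0 - 531) - 1*1729)*M = ((1006 - 2)*(0 - 531) - 1*1729)*(I*√73) = (1004*(-531) - 1729)*(I*√73) = (-533124 - 1729)*(I*√73) = -534853*I*√73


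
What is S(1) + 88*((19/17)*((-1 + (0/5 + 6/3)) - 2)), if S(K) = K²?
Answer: -1655/17 ≈ -97.353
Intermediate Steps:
S(1) + 88*((19/17)*((-1 + (0/5 + 6/3)) - 2)) = 1² + 88*((19/17)*((-1 + (0/5 + 6/3)) - 2)) = 1 + 88*((19*(1/17))*((-1 + (0*(⅕) + 6*(⅓))) - 2)) = 1 + 88*(19*((-1 + (0 + 2)) - 2)/17) = 1 + 88*(19*((-1 + 2) - 2)/17) = 1 + 88*(19*(1 - 2)/17) = 1 + 88*((19/17)*(-1)) = 1 + 88*(-19/17) = 1 - 1672/17 = -1655/17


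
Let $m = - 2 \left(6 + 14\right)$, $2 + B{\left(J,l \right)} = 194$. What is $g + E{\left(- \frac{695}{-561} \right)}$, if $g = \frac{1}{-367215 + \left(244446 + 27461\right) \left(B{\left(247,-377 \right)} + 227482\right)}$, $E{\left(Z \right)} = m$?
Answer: $- \frac{2476231484119}{61905787103} \approx -40.0$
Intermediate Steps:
$B{\left(J,l \right)} = 192$ ($B{\left(J,l \right)} = -2 + 194 = 192$)
$m = -40$ ($m = \left(-2\right) 20 = -40$)
$E{\left(Z \right)} = -40$
$g = \frac{1}{61905787103}$ ($g = \frac{1}{-367215 + \left(244446 + 27461\right) \left(192 + 227482\right)} = \frac{1}{-367215 + 271907 \cdot 227674} = \frac{1}{-367215 + 61906154318} = \frac{1}{61905787103} \approx 1.6154 \cdot 10^{-11}$)
$g + E{\left(- \frac{695}{-561} \right)} = \frac{1}{61905787103} - 40 = - \frac{2476231484119}{61905787103}$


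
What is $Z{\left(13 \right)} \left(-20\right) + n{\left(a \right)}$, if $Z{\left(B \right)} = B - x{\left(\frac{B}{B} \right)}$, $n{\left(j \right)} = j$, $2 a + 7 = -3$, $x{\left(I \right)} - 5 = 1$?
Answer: $-145$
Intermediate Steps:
$x{\left(I \right)} = 6$ ($x{\left(I \right)} = 5 + 1 = 6$)
$a = -5$ ($a = - \frac{7}{2} + \frac{1}{2} \left(-3\right) = - \frac{7}{2} - \frac{3}{2} = -5$)
$Z{\left(B \right)} = -6 + B$ ($Z{\left(B \right)} = B - 6 = -6 + B$)
$Z{\left(13 \right)} \left(-20\right) + n{\left(a \right)} = \left(-6 + 13\right) \left(-20\right) - 5 = 7 \left(-20\right) - 5 = -140 - 5 = -145$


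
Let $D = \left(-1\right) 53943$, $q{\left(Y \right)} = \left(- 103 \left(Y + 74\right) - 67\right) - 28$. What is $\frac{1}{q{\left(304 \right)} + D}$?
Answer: $- \frac{1}{92972} \approx -1.0756 \cdot 10^{-5}$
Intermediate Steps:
$q{\left(Y \right)} = -7717 - 103 Y$ ($q{\left(Y \right)} = \left(- 103 \left(74 + Y\right) - 67\right) - 28 = \left(\left(-7622 - 103 Y\right) - 67\right) - 28 = \left(-7689 - 103 Y\right) - 28 = -7717 - 103 Y$)
$D = -53943$
$\frac{1}{q{\left(304 \right)} + D} = \frac{1}{\left(-7717 - 31312\right) - 53943} = \frac{1}{-39029 - 53943} = \frac{1}{-92972} = - \frac{1}{92972}$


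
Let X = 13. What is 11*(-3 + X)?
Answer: 110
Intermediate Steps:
11*(-3 + X) = 11*(-3 + 13) = 11*10 = 110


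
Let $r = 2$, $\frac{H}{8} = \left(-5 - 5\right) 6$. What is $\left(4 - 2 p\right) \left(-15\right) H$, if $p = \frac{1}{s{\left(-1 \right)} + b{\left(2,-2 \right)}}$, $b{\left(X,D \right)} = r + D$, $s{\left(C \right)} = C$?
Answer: $43200$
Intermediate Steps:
$H = -480$ ($H = 8 \left(-5 - 5\right) 6 = 8 \left(\left(-10\right) 6\right) = 8 \left(-60\right) = -480$)
$b{\left(X,D \right)} = 2 + D$
$p = -1$ ($p = \frac{1}{-1 + \left(2 - 2\right)} = \frac{1}{-1 + 0} = \frac{1}{-1} = -1$)
$\left(4 - 2 p\right) \left(-15\right) H = \left(4 - -2\right) \left(-15\right) \left(-480\right) = \left(4 + 2\right) \left(-15\right) \left(-480\right) = 6 \left(-15\right) \left(-480\right) = \left(-90\right) \left(-480\right) = 43200$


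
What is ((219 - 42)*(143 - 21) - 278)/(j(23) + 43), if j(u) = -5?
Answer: 10658/19 ≈ 560.95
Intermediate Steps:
((219 - 42)*(143 - 21) - 278)/(j(23) + 43) = ((219 - 42)*(143 - 21) - 278)/(-5 + 43) = (177*122 - 278)/38 = (21594 - 278)*(1/38) = 21316*(1/38) = 10658/19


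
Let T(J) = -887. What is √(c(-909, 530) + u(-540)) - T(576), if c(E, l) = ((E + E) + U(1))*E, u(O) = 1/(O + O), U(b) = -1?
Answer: 887 + √53572460370/180 ≈ 2172.9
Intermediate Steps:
u(O) = 1/(2*O)
c(E, l) = E*(-1 + 2*E) (c(E, l) = ((E + E) - 1)*E = (2*E - 1)*E = (-1 + 2*E)*E = E*(-1 + 2*E))
√(c(-909, 530) + u(-540)) - T(576) = √(-909*(-1 + 2*(-909)) + (½)/(-540)) - 1*(-887) = √(-909*(-1 - 1818) + (½)*(-1/540)) + 887 = √(-909*(-1819) - 1/1080) + 887 = √(1653471 - 1/1080) + 887 = √(1785748679/1080) + 887 = √53572460370/180 + 887 = 887 + √53572460370/180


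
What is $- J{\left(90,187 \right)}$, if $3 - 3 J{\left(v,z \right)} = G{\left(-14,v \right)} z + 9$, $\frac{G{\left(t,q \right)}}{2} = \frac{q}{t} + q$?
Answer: $\frac{72944}{7} \approx 10421.0$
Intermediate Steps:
$G{\left(t,q \right)} = 2 q + \frac{2 q}{t}$ ($G{\left(t,q \right)} = 2 \left(\frac{q}{t} + q\right) = 2 \left(q + \frac{q}{t}\right) = 2 q + \frac{2 q}{t}$)
$J{\left(v,z \right)} = -2 - \frac{13 v z}{21}$ ($J{\left(v,z \right)} = 1 - \frac{\frac{2 v \left(1 - 14\right)}{-14} z + 9}{3} = 1 - \frac{2 v \left(- \frac{1}{14}\right) \left(-13\right) z + 9}{3} = 1 - \frac{\frac{13 v}{7} z + 9}{3} = 1 - \frac{\frac{13 v z}{7} + 9}{3} = 1 - \frac{9 + \frac{13 v z}{7}}{3} = 1 - \left(3 + \frac{13 v z}{21}\right) = -2 - \frac{13 v z}{21}$)
$- J{\left(90,187 \right)} = - (-2 - \frac{390}{7} \cdot 187) = - (-2 - \frac{72930}{7}) = \left(-1\right) \left(- \frac{72944}{7}\right) = \frac{72944}{7}$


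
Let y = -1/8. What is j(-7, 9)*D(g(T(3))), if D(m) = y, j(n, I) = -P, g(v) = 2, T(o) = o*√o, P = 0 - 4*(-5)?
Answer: 5/2 ≈ 2.5000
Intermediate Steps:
P = 20 (P = 0 + 20 = 20)
T(o) = o^(3/2)
y = -⅛ (y = -1*⅛ = -⅛ ≈ -0.12500)
j(n, I) = -20 (j(n, I) = -1*20 = -20)
D(m) = -⅛
j(-7, 9)*D(g(T(3))) = -20*(-⅛) = 5/2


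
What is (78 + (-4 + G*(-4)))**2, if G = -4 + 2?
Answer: 6724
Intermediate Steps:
G = -2
(78 + (-4 + G*(-4)))**2 = (78 + (-4 - 2*(-4)))**2 = (78 + (-4 + 8))**2 = (78 + 4)**2 = 82**2 = 6724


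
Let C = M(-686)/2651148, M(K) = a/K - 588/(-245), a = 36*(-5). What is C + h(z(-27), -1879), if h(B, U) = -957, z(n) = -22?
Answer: -725201651029/757786470 ≈ -957.00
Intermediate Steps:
a = -180
M(K) = 12/5 - 180/K (M(K) = -180/K - 588/(-245) = -180/K - 588*(-1/245) = -180/K + 12/5 = 12/5 - 180/K)
C = 761/757786470 (C = (12/5 - 180/(-686))/2651148 = (12/5 - 180*(-1/686))*(1/2651148) = (12/5 + 90/343)*(1/2651148) = (4566/1715)*(1/2651148) = 761/757786470 ≈ 1.0042e-6)
C + h(z(-27), -1879) = 761/757786470 - 957 = -725201651029/757786470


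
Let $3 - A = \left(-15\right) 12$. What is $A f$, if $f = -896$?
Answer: $-163968$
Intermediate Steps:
$A = 183$ ($A = 3 - \left(-15\right) 12 = 3 - -180 = 3 + 180 = 183$)
$A f = 183 \left(-896\right) = -163968$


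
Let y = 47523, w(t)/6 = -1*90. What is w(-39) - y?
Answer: -48063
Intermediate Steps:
w(t) = -540 (w(t) = 6*(-1*90) = 6*(-90) = -540)
w(-39) - y = -540 - 1*47523 = -540 - 47523 = -48063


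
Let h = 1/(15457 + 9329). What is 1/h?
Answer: 24786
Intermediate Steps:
h = 1/24786 ≈ 4.0345e-5
1/h = 1/(1/24786) = 24786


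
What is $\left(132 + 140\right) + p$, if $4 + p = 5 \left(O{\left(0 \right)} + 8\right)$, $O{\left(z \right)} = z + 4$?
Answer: $328$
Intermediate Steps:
$O{\left(z \right)} = 4 + z$
$p = 56$ ($p = -4 + 5 \left(\left(4 + 0\right) + 8\right) = -4 + 5 \left(4 + 8\right) = -4 + 5 \cdot 12 = -4 + 60 = 56$)
$\left(132 + 140\right) + p = \left(132 + 140\right) + 56 = 272 + 56 = 328$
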